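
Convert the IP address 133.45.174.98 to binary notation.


133 = 10000101
45 = 00101101
174 = 10101110
98 = 01100010
Binary: 10000101.00101101.10101110.01100010


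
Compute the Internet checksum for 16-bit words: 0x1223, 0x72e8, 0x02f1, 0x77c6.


Sum all words (with carry folding):
+ 0x1223 = 0x1223
+ 0x72e8 = 0x850b
+ 0x02f1 = 0x87fc
+ 0x77c6 = 0xffc2
One's complement: ~0xffc2
Checksum = 0x003d


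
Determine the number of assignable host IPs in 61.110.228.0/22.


Host bits = 32 - 22 = 10
Total addresses = 2^10 = 1024
Usable = total - 2 (network and broadcast)
Usable hosts: 1022


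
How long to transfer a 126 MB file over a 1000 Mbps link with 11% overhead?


Effective throughput = 1000 * (1 - 11/100) = 890 Mbps
File size in Mb = 126 * 8 = 1008 Mb
Time = 1008 / 890
Time = 1.1326 seconds


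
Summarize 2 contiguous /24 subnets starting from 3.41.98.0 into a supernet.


Original prefix: /24
Number of subnets: 2 = 2^1
New prefix = 24 - 1 = 23
Supernet: 3.41.98.0/23


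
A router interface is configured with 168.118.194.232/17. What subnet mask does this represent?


/17 means 17 network bits, 15 host bits
Binary: 11111111111111111000000000000000
Mask: 255.255.128.0


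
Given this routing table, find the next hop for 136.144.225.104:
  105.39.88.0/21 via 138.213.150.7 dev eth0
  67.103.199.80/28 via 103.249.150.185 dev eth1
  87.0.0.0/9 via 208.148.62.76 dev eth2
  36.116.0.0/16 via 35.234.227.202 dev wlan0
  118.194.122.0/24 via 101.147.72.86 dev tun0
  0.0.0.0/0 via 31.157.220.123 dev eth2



Longest prefix match for 136.144.225.104:
  /21 105.39.88.0: no
  /28 67.103.199.80: no
  /9 87.0.0.0: no
  /16 36.116.0.0: no
  /24 118.194.122.0: no
  /0 0.0.0.0: MATCH
Selected: next-hop 31.157.220.123 via eth2 (matched /0)


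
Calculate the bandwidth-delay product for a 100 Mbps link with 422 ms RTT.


BDP = bandwidth * RTT
= 100 Mbps * 422 ms
= 100 * 1e6 * 422 / 1000 bits
= 42200000 bits
= 5275000 bytes
= 5151.3672 KB
BDP = 42200000 bits (5275000 bytes)


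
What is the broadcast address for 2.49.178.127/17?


Network: 2.49.128.0/17
Host bits = 15
Set all host bits to 1:
Broadcast: 2.49.255.255


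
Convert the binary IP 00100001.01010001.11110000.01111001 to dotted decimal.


00100001 = 33
01010001 = 81
11110000 = 240
01111001 = 121
IP: 33.81.240.121


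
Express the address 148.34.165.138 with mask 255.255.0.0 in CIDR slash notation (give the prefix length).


Binary: 11111111.11111111.00000000.00000000
Count leading 1s
Prefix: /16


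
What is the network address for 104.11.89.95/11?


IP:   01101000.00001011.01011001.01011111
Mask: 11111111.11100000.00000000.00000000
AND operation:
Net:  01101000.00000000.00000000.00000000
Network: 104.0.0.0/11


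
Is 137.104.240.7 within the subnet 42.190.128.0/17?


Subnet network: 42.190.128.0
Test IP AND mask: 137.104.128.0
No, 137.104.240.7 is not in 42.190.128.0/17


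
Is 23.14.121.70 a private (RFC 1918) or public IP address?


RFC 1918 private ranges:
  10.0.0.0/8 (10.0.0.0 - 10.255.255.255)
  172.16.0.0/12 (172.16.0.0 - 172.31.255.255)
  192.168.0.0/16 (192.168.0.0 - 192.168.255.255)
Public (not in any RFC 1918 range)


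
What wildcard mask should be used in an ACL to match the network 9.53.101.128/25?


Subnet mask: 255.255.255.128
Wildcard = 255.255.255.255 - subnet mask
255 - 255 = 0
255 - 255 = 0
255 - 255 = 0
255 - 128 = 127
Wildcard: 0.0.0.127


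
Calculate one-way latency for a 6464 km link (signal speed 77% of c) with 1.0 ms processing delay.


Speed = 0.77 * 3e5 km/s = 231000 km/s
Propagation delay = 6464 / 231000 = 0.028 s = 27.9827 ms
Processing delay = 1.0 ms
Total one-way latency = 28.9827 ms


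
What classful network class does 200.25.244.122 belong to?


First octet: 200
Binary: 11001000
110xxxxx -> Class C (192-223)
Class C, default mask 255.255.255.0 (/24)


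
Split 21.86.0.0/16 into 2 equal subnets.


New prefix = 16 + 1 = 17
Each subnet has 32768 addresses
  21.86.0.0/17
  21.86.128.0/17
Subnets: 21.86.0.0/17, 21.86.128.0/17


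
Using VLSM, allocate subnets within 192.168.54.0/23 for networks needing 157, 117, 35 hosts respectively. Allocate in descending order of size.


157 hosts -> /24 (254 usable): 192.168.54.0/24
117 hosts -> /25 (126 usable): 192.168.55.0/25
35 hosts -> /26 (62 usable): 192.168.55.128/26
Allocation: 192.168.54.0/24 (157 hosts, 254 usable); 192.168.55.0/25 (117 hosts, 126 usable); 192.168.55.128/26 (35 hosts, 62 usable)


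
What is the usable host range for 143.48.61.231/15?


Network: 143.48.0.0
Broadcast: 143.49.255.255
First usable = network + 1
Last usable = broadcast - 1
Range: 143.48.0.1 to 143.49.255.254


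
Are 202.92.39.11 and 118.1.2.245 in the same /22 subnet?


Mask: 255.255.252.0
202.92.39.11 AND mask = 202.92.36.0
118.1.2.245 AND mask = 118.1.0.0
No, different subnets (202.92.36.0 vs 118.1.0.0)


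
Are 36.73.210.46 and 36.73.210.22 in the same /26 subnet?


Mask: 255.255.255.192
36.73.210.46 AND mask = 36.73.210.0
36.73.210.22 AND mask = 36.73.210.0
Yes, same subnet (36.73.210.0)


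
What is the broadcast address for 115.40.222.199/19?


Network: 115.40.192.0/19
Host bits = 13
Set all host bits to 1:
Broadcast: 115.40.223.255


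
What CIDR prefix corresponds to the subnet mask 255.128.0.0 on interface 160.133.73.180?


Binary: 11111111.10000000.00000000.00000000
Count leading 1s
Prefix: /9


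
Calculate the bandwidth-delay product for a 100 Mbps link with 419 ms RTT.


BDP = bandwidth * RTT
= 100 Mbps * 419 ms
= 100 * 1e6 * 419 / 1000 bits
= 41900000 bits
= 5237500 bytes
= 5114.7461 KB
BDP = 41900000 bits (5237500 bytes)


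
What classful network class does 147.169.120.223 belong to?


First octet: 147
Binary: 10010011
10xxxxxx -> Class B (128-191)
Class B, default mask 255.255.0.0 (/16)


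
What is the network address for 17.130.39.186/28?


IP:   00010001.10000010.00100111.10111010
Mask: 11111111.11111111.11111111.11110000
AND operation:
Net:  00010001.10000010.00100111.10110000
Network: 17.130.39.176/28


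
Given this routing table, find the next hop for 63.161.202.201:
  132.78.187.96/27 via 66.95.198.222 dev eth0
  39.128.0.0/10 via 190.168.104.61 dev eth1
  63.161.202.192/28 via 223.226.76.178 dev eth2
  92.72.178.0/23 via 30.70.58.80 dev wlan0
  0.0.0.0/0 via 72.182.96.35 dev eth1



Longest prefix match for 63.161.202.201:
  /27 132.78.187.96: no
  /10 39.128.0.0: no
  /28 63.161.202.192: MATCH
  /23 92.72.178.0: no
  /0 0.0.0.0: MATCH
Selected: next-hop 223.226.76.178 via eth2 (matched /28)


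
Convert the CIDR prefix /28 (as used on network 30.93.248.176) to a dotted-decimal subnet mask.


/28 means 28 network bits, 4 host bits
Binary: 11111111111111111111111111110000
Mask: 255.255.255.240


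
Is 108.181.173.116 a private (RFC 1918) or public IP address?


RFC 1918 private ranges:
  10.0.0.0/8 (10.0.0.0 - 10.255.255.255)
  172.16.0.0/12 (172.16.0.0 - 172.31.255.255)
  192.168.0.0/16 (192.168.0.0 - 192.168.255.255)
Public (not in any RFC 1918 range)


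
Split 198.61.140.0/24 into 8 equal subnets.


New prefix = 24 + 3 = 27
Each subnet has 32 addresses
  198.61.140.0/27
  198.61.140.32/27
  198.61.140.64/27
  198.61.140.96/27
  198.61.140.128/27
  198.61.140.160/27
  198.61.140.192/27
  198.61.140.224/27
Subnets: 198.61.140.0/27, 198.61.140.32/27, 198.61.140.64/27, 198.61.140.96/27, 198.61.140.128/27, 198.61.140.160/27, 198.61.140.192/27, 198.61.140.224/27


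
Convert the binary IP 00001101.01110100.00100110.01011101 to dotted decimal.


00001101 = 13
01110100 = 116
00100110 = 38
01011101 = 93
IP: 13.116.38.93


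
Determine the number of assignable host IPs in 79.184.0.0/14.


Host bits = 32 - 14 = 18
Total addresses = 2^18 = 262144
Usable = total - 2 (network and broadcast)
Usable hosts: 262142


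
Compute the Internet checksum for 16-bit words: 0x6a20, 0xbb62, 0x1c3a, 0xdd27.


Sum all words (with carry folding):
+ 0x6a20 = 0x6a20
+ 0xbb62 = 0x2583
+ 0x1c3a = 0x41bd
+ 0xdd27 = 0x1ee5
One's complement: ~0x1ee5
Checksum = 0xe11a


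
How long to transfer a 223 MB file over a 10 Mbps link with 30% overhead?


Effective throughput = 10 * (1 - 30/100) = 7 Mbps
File size in Mb = 223 * 8 = 1784 Mb
Time = 1784 / 7
Time = 254.8571 seconds


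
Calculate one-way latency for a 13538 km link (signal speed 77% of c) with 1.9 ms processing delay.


Speed = 0.77 * 3e5 km/s = 231000 km/s
Propagation delay = 13538 / 231000 = 0.0586 s = 58.6061 ms
Processing delay = 1.9 ms
Total one-way latency = 60.5061 ms


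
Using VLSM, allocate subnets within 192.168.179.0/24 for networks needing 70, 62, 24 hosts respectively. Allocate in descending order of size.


70 hosts -> /25 (126 usable): 192.168.179.0/25
62 hosts -> /26 (62 usable): 192.168.179.128/26
24 hosts -> /27 (30 usable): 192.168.179.192/27
Allocation: 192.168.179.0/25 (70 hosts, 126 usable); 192.168.179.128/26 (62 hosts, 62 usable); 192.168.179.192/27 (24 hosts, 30 usable)


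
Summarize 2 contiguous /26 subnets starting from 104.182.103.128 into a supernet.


Original prefix: /26
Number of subnets: 2 = 2^1
New prefix = 26 - 1 = 25
Supernet: 104.182.103.128/25


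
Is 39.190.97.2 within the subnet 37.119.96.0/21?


Subnet network: 37.119.96.0
Test IP AND mask: 39.190.96.0
No, 39.190.97.2 is not in 37.119.96.0/21


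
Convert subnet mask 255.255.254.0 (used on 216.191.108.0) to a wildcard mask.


Subnet mask: 255.255.254.0
Wildcard = 255.255.255.255 - subnet mask
255 - 255 = 0
255 - 255 = 0
255 - 254 = 1
255 - 0 = 255
Wildcard: 0.0.1.255


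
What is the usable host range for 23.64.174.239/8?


Network: 23.0.0.0
Broadcast: 23.255.255.255
First usable = network + 1
Last usable = broadcast - 1
Range: 23.0.0.1 to 23.255.255.254


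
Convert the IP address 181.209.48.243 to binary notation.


181 = 10110101
209 = 11010001
48 = 00110000
243 = 11110011
Binary: 10110101.11010001.00110000.11110011


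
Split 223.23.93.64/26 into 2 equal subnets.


New prefix = 26 + 1 = 27
Each subnet has 32 addresses
  223.23.93.64/27
  223.23.93.96/27
Subnets: 223.23.93.64/27, 223.23.93.96/27


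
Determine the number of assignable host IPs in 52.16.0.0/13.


Host bits = 32 - 13 = 19
Total addresses = 2^19 = 524288
Usable = total - 2 (network and broadcast)
Usable hosts: 524286


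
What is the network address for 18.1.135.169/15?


IP:   00010010.00000001.10000111.10101001
Mask: 11111111.11111110.00000000.00000000
AND operation:
Net:  00010010.00000000.00000000.00000000
Network: 18.0.0.0/15


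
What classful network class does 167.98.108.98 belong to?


First octet: 167
Binary: 10100111
10xxxxxx -> Class B (128-191)
Class B, default mask 255.255.0.0 (/16)


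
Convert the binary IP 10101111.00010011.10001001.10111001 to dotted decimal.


10101111 = 175
00010011 = 19
10001001 = 137
10111001 = 185
IP: 175.19.137.185


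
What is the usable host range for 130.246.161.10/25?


Network: 130.246.161.0
Broadcast: 130.246.161.127
First usable = network + 1
Last usable = broadcast - 1
Range: 130.246.161.1 to 130.246.161.126


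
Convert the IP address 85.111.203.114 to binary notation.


85 = 01010101
111 = 01101111
203 = 11001011
114 = 01110010
Binary: 01010101.01101111.11001011.01110010


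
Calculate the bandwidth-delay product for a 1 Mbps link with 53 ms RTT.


BDP = bandwidth * RTT
= 1 Mbps * 53 ms
= 1 * 1e6 * 53 / 1000 bits
= 53000 bits
= 6625 bytes
= 6.4697 KB
BDP = 53000 bits (6625 bytes)


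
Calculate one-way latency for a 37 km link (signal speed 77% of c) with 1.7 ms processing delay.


Speed = 0.77 * 3e5 km/s = 231000 km/s
Propagation delay = 37 / 231000 = 0.0002 s = 0.1602 ms
Processing delay = 1.7 ms
Total one-way latency = 1.8602 ms


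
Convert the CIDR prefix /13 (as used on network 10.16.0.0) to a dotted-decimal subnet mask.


/13 means 13 network bits, 19 host bits
Binary: 11111111111110000000000000000000
Mask: 255.248.0.0


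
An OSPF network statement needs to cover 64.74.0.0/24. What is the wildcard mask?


Subnet mask: 255.255.255.0
Wildcard = 255.255.255.255 - subnet mask
255 - 255 = 0
255 - 255 = 0
255 - 255 = 0
255 - 0 = 255
Wildcard: 0.0.0.255


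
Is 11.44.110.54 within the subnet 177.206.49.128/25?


Subnet network: 177.206.49.128
Test IP AND mask: 11.44.110.0
No, 11.44.110.54 is not in 177.206.49.128/25


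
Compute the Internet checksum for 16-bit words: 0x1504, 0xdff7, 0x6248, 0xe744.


Sum all words (with carry folding):
+ 0x1504 = 0x1504
+ 0xdff7 = 0xf4fb
+ 0x6248 = 0x5744
+ 0xe744 = 0x3e89
One's complement: ~0x3e89
Checksum = 0xc176


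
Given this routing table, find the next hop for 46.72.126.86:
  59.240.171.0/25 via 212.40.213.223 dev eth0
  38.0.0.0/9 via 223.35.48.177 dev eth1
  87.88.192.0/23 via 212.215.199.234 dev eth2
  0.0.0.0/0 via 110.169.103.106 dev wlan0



Longest prefix match for 46.72.126.86:
  /25 59.240.171.0: no
  /9 38.0.0.0: no
  /23 87.88.192.0: no
  /0 0.0.0.0: MATCH
Selected: next-hop 110.169.103.106 via wlan0 (matched /0)


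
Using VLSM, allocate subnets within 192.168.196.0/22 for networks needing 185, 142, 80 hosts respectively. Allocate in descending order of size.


185 hosts -> /24 (254 usable): 192.168.196.0/24
142 hosts -> /24 (254 usable): 192.168.197.0/24
80 hosts -> /25 (126 usable): 192.168.198.0/25
Allocation: 192.168.196.0/24 (185 hosts, 254 usable); 192.168.197.0/24 (142 hosts, 254 usable); 192.168.198.0/25 (80 hosts, 126 usable)


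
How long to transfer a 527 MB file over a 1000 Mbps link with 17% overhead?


Effective throughput = 1000 * (1 - 17/100) = 830 Mbps
File size in Mb = 527 * 8 = 4216 Mb
Time = 4216 / 830
Time = 5.0795 seconds


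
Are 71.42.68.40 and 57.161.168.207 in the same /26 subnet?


Mask: 255.255.255.192
71.42.68.40 AND mask = 71.42.68.0
57.161.168.207 AND mask = 57.161.168.192
No, different subnets (71.42.68.0 vs 57.161.168.192)


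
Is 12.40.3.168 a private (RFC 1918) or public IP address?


RFC 1918 private ranges:
  10.0.0.0/8 (10.0.0.0 - 10.255.255.255)
  172.16.0.0/12 (172.16.0.0 - 172.31.255.255)
  192.168.0.0/16 (192.168.0.0 - 192.168.255.255)
Public (not in any RFC 1918 range)


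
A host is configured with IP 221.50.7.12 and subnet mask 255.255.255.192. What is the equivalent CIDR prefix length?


Binary: 11111111.11111111.11111111.11000000
Count leading 1s
Prefix: /26


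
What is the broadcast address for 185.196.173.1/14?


Network: 185.196.0.0/14
Host bits = 18
Set all host bits to 1:
Broadcast: 185.199.255.255


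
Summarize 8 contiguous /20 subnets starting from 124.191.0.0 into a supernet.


Original prefix: /20
Number of subnets: 8 = 2^3
New prefix = 20 - 3 = 17
Supernet: 124.191.0.0/17


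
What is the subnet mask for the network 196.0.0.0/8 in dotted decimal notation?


/8 means 8 network bits, 24 host bits
Binary: 11111111000000000000000000000000
Mask: 255.0.0.0


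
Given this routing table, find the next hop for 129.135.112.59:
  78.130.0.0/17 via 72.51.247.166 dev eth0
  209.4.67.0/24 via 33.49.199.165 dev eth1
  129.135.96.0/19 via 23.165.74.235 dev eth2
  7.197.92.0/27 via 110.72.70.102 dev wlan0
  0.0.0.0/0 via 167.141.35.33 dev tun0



Longest prefix match for 129.135.112.59:
  /17 78.130.0.0: no
  /24 209.4.67.0: no
  /19 129.135.96.0: MATCH
  /27 7.197.92.0: no
  /0 0.0.0.0: MATCH
Selected: next-hop 23.165.74.235 via eth2 (matched /19)


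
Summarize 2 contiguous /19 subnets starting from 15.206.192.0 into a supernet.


Original prefix: /19
Number of subnets: 2 = 2^1
New prefix = 19 - 1 = 18
Supernet: 15.206.192.0/18


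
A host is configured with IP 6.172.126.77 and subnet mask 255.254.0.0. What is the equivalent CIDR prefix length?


Binary: 11111111.11111110.00000000.00000000
Count leading 1s
Prefix: /15


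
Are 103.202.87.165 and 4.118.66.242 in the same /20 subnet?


Mask: 255.255.240.0
103.202.87.165 AND mask = 103.202.80.0
4.118.66.242 AND mask = 4.118.64.0
No, different subnets (103.202.80.0 vs 4.118.64.0)


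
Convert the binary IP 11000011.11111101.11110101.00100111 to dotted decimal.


11000011 = 195
11111101 = 253
11110101 = 245
00100111 = 39
IP: 195.253.245.39


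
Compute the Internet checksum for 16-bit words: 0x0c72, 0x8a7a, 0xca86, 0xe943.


Sum all words (with carry folding):
+ 0x0c72 = 0x0c72
+ 0x8a7a = 0x96ec
+ 0xca86 = 0x6173
+ 0xe943 = 0x4ab7
One's complement: ~0x4ab7
Checksum = 0xb548


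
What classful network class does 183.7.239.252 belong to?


First octet: 183
Binary: 10110111
10xxxxxx -> Class B (128-191)
Class B, default mask 255.255.0.0 (/16)


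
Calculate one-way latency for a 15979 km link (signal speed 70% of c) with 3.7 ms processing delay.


Speed = 0.7 * 3e5 km/s = 210000 km/s
Propagation delay = 15979 / 210000 = 0.0761 s = 76.0905 ms
Processing delay = 3.7 ms
Total one-way latency = 79.7905 ms


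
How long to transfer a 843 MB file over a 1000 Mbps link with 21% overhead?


Effective throughput = 1000 * (1 - 21/100) = 790 Mbps
File size in Mb = 843 * 8 = 6744 Mb
Time = 6744 / 790
Time = 8.5367 seconds


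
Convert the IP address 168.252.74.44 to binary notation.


168 = 10101000
252 = 11111100
74 = 01001010
44 = 00101100
Binary: 10101000.11111100.01001010.00101100


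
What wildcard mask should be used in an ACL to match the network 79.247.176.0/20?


Subnet mask: 255.255.240.0
Wildcard = 255.255.255.255 - subnet mask
255 - 255 = 0
255 - 255 = 0
255 - 240 = 15
255 - 0 = 255
Wildcard: 0.0.15.255


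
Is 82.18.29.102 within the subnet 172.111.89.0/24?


Subnet network: 172.111.89.0
Test IP AND mask: 82.18.29.0
No, 82.18.29.102 is not in 172.111.89.0/24


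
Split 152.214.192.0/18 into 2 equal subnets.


New prefix = 18 + 1 = 19
Each subnet has 8192 addresses
  152.214.192.0/19
  152.214.224.0/19
Subnets: 152.214.192.0/19, 152.214.224.0/19


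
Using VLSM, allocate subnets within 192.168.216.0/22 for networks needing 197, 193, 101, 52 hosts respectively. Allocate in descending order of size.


197 hosts -> /24 (254 usable): 192.168.216.0/24
193 hosts -> /24 (254 usable): 192.168.217.0/24
101 hosts -> /25 (126 usable): 192.168.218.0/25
52 hosts -> /26 (62 usable): 192.168.218.128/26
Allocation: 192.168.216.0/24 (197 hosts, 254 usable); 192.168.217.0/24 (193 hosts, 254 usable); 192.168.218.0/25 (101 hosts, 126 usable); 192.168.218.128/26 (52 hosts, 62 usable)


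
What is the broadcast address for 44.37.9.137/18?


Network: 44.37.0.0/18
Host bits = 14
Set all host bits to 1:
Broadcast: 44.37.63.255


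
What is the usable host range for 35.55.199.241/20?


Network: 35.55.192.0
Broadcast: 35.55.207.255
First usable = network + 1
Last usable = broadcast - 1
Range: 35.55.192.1 to 35.55.207.254


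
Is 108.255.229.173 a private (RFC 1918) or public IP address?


RFC 1918 private ranges:
  10.0.0.0/8 (10.0.0.0 - 10.255.255.255)
  172.16.0.0/12 (172.16.0.0 - 172.31.255.255)
  192.168.0.0/16 (192.168.0.0 - 192.168.255.255)
Public (not in any RFC 1918 range)


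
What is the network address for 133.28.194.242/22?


IP:   10000101.00011100.11000010.11110010
Mask: 11111111.11111111.11111100.00000000
AND operation:
Net:  10000101.00011100.11000000.00000000
Network: 133.28.192.0/22


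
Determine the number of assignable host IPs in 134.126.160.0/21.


Host bits = 32 - 21 = 11
Total addresses = 2^11 = 2048
Usable = total - 2 (network and broadcast)
Usable hosts: 2046


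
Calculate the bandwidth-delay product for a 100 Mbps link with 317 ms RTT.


BDP = bandwidth * RTT
= 100 Mbps * 317 ms
= 100 * 1e6 * 317 / 1000 bits
= 31700000 bits
= 3962500 bytes
= 3869.6289 KB
BDP = 31700000 bits (3962500 bytes)


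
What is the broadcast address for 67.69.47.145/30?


Network: 67.69.47.144/30
Host bits = 2
Set all host bits to 1:
Broadcast: 67.69.47.147


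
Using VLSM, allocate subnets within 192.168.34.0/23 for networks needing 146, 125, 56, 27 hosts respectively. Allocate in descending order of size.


146 hosts -> /24 (254 usable): 192.168.34.0/24
125 hosts -> /25 (126 usable): 192.168.35.0/25
56 hosts -> /26 (62 usable): 192.168.35.128/26
27 hosts -> /27 (30 usable): 192.168.35.192/27
Allocation: 192.168.34.0/24 (146 hosts, 254 usable); 192.168.35.0/25 (125 hosts, 126 usable); 192.168.35.128/26 (56 hosts, 62 usable); 192.168.35.192/27 (27 hosts, 30 usable)


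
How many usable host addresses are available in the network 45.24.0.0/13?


Host bits = 32 - 13 = 19
Total addresses = 2^19 = 524288
Usable = total - 2 (network and broadcast)
Usable hosts: 524286


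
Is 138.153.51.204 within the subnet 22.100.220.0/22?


Subnet network: 22.100.220.0
Test IP AND mask: 138.153.48.0
No, 138.153.51.204 is not in 22.100.220.0/22


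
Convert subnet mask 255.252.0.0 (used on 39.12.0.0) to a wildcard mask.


Subnet mask: 255.252.0.0
Wildcard = 255.255.255.255 - subnet mask
255 - 255 = 0
255 - 252 = 3
255 - 0 = 255
255 - 0 = 255
Wildcard: 0.3.255.255


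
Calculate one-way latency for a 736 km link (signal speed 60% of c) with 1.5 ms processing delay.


Speed = 0.6 * 3e5 km/s = 180000 km/s
Propagation delay = 736 / 180000 = 0.0041 s = 4.0889 ms
Processing delay = 1.5 ms
Total one-way latency = 5.5889 ms


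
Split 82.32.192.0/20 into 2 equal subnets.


New prefix = 20 + 1 = 21
Each subnet has 2048 addresses
  82.32.192.0/21
  82.32.200.0/21
Subnets: 82.32.192.0/21, 82.32.200.0/21


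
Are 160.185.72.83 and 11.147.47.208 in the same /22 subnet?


Mask: 255.255.252.0
160.185.72.83 AND mask = 160.185.72.0
11.147.47.208 AND mask = 11.147.44.0
No, different subnets (160.185.72.0 vs 11.147.44.0)


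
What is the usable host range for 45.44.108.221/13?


Network: 45.40.0.0
Broadcast: 45.47.255.255
First usable = network + 1
Last usable = broadcast - 1
Range: 45.40.0.1 to 45.47.255.254


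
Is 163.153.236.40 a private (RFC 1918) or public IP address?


RFC 1918 private ranges:
  10.0.0.0/8 (10.0.0.0 - 10.255.255.255)
  172.16.0.0/12 (172.16.0.0 - 172.31.255.255)
  192.168.0.0/16 (192.168.0.0 - 192.168.255.255)
Public (not in any RFC 1918 range)


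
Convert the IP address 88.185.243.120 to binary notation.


88 = 01011000
185 = 10111001
243 = 11110011
120 = 01111000
Binary: 01011000.10111001.11110011.01111000


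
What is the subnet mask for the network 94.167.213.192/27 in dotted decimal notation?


/27 means 27 network bits, 5 host bits
Binary: 11111111111111111111111111100000
Mask: 255.255.255.224


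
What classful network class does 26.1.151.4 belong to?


First octet: 26
Binary: 00011010
0xxxxxxx -> Class A (1-126)
Class A, default mask 255.0.0.0 (/8)


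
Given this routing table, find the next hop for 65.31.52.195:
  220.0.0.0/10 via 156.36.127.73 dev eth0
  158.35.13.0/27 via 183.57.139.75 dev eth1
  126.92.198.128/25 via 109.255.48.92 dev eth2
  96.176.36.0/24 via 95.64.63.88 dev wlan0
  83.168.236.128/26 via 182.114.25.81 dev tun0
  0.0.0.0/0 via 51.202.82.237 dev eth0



Longest prefix match for 65.31.52.195:
  /10 220.0.0.0: no
  /27 158.35.13.0: no
  /25 126.92.198.128: no
  /24 96.176.36.0: no
  /26 83.168.236.128: no
  /0 0.0.0.0: MATCH
Selected: next-hop 51.202.82.237 via eth0 (matched /0)


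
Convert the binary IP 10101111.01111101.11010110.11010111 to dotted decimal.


10101111 = 175
01111101 = 125
11010110 = 214
11010111 = 215
IP: 175.125.214.215


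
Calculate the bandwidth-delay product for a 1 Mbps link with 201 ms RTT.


BDP = bandwidth * RTT
= 1 Mbps * 201 ms
= 1 * 1e6 * 201 / 1000 bits
= 201000 bits
= 25125 bytes
= 24.5361 KB
BDP = 201000 bits (25125 bytes)


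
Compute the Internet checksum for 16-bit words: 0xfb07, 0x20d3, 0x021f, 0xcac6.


Sum all words (with carry folding):
+ 0xfb07 = 0xfb07
+ 0x20d3 = 0x1bdb
+ 0x021f = 0x1dfa
+ 0xcac6 = 0xe8c0
One's complement: ~0xe8c0
Checksum = 0x173f


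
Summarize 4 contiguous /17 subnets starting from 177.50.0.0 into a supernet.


Original prefix: /17
Number of subnets: 4 = 2^2
New prefix = 17 - 2 = 15
Supernet: 177.50.0.0/15


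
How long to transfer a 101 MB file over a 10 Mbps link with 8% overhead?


Effective throughput = 10 * (1 - 8/100) = 9.2 Mbps
File size in Mb = 101 * 8 = 808 Mb
Time = 808 / 9.2
Time = 87.8261 seconds


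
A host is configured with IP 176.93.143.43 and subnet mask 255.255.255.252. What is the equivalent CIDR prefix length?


Binary: 11111111.11111111.11111111.11111100
Count leading 1s
Prefix: /30


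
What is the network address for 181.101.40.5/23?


IP:   10110101.01100101.00101000.00000101
Mask: 11111111.11111111.11111110.00000000
AND operation:
Net:  10110101.01100101.00101000.00000000
Network: 181.101.40.0/23


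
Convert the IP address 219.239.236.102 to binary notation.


219 = 11011011
239 = 11101111
236 = 11101100
102 = 01100110
Binary: 11011011.11101111.11101100.01100110


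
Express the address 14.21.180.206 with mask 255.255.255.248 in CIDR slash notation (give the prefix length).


Binary: 11111111.11111111.11111111.11111000
Count leading 1s
Prefix: /29


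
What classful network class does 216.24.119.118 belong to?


First octet: 216
Binary: 11011000
110xxxxx -> Class C (192-223)
Class C, default mask 255.255.255.0 (/24)


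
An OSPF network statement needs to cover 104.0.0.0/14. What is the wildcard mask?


Subnet mask: 255.252.0.0
Wildcard = 255.255.255.255 - subnet mask
255 - 255 = 0
255 - 252 = 3
255 - 0 = 255
255 - 0 = 255
Wildcard: 0.3.255.255


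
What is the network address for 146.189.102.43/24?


IP:   10010010.10111101.01100110.00101011
Mask: 11111111.11111111.11111111.00000000
AND operation:
Net:  10010010.10111101.01100110.00000000
Network: 146.189.102.0/24


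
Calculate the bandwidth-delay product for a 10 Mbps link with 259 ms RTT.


BDP = bandwidth * RTT
= 10 Mbps * 259 ms
= 10 * 1e6 * 259 / 1000 bits
= 2590000 bits
= 323750 bytes
= 316.1621 KB
BDP = 2590000 bits (323750 bytes)


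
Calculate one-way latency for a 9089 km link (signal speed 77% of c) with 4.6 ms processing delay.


Speed = 0.77 * 3e5 km/s = 231000 km/s
Propagation delay = 9089 / 231000 = 0.0393 s = 39.3463 ms
Processing delay = 4.6 ms
Total one-way latency = 43.9463 ms


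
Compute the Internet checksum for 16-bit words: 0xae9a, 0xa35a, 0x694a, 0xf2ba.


Sum all words (with carry folding):
+ 0xae9a = 0xae9a
+ 0xa35a = 0x51f5
+ 0x694a = 0xbb3f
+ 0xf2ba = 0xadfa
One's complement: ~0xadfa
Checksum = 0x5205


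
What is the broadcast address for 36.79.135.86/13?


Network: 36.72.0.0/13
Host bits = 19
Set all host bits to 1:
Broadcast: 36.79.255.255


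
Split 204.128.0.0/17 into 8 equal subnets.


New prefix = 17 + 3 = 20
Each subnet has 4096 addresses
  204.128.0.0/20
  204.128.16.0/20
  204.128.32.0/20
  204.128.48.0/20
  204.128.64.0/20
  204.128.80.0/20
  204.128.96.0/20
  204.128.112.0/20
Subnets: 204.128.0.0/20, 204.128.16.0/20, 204.128.32.0/20, 204.128.48.0/20, 204.128.64.0/20, 204.128.80.0/20, 204.128.96.0/20, 204.128.112.0/20


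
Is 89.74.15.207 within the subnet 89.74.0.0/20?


Subnet network: 89.74.0.0
Test IP AND mask: 89.74.0.0
Yes, 89.74.15.207 is in 89.74.0.0/20


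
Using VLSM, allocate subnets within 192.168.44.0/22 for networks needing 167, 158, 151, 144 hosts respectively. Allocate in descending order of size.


167 hosts -> /24 (254 usable): 192.168.44.0/24
158 hosts -> /24 (254 usable): 192.168.45.0/24
151 hosts -> /24 (254 usable): 192.168.46.0/24
144 hosts -> /24 (254 usable): 192.168.47.0/24
Allocation: 192.168.44.0/24 (167 hosts, 254 usable); 192.168.45.0/24 (158 hosts, 254 usable); 192.168.46.0/24 (151 hosts, 254 usable); 192.168.47.0/24 (144 hosts, 254 usable)


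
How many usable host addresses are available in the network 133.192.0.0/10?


Host bits = 32 - 10 = 22
Total addresses = 2^22 = 4194304
Usable = total - 2 (network and broadcast)
Usable hosts: 4194302


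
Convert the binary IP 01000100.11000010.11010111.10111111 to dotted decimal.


01000100 = 68
11000010 = 194
11010111 = 215
10111111 = 191
IP: 68.194.215.191


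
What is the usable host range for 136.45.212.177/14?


Network: 136.44.0.0
Broadcast: 136.47.255.255
First usable = network + 1
Last usable = broadcast - 1
Range: 136.44.0.1 to 136.47.255.254


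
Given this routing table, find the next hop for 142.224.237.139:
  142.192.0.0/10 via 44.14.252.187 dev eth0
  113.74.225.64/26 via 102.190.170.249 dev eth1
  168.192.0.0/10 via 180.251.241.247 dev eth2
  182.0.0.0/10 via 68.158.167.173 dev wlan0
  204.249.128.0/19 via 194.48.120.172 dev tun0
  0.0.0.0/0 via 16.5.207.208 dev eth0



Longest prefix match for 142.224.237.139:
  /10 142.192.0.0: MATCH
  /26 113.74.225.64: no
  /10 168.192.0.0: no
  /10 182.0.0.0: no
  /19 204.249.128.0: no
  /0 0.0.0.0: MATCH
Selected: next-hop 44.14.252.187 via eth0 (matched /10)


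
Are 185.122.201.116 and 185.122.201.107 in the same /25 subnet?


Mask: 255.255.255.128
185.122.201.116 AND mask = 185.122.201.0
185.122.201.107 AND mask = 185.122.201.0
Yes, same subnet (185.122.201.0)


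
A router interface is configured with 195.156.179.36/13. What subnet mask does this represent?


/13 means 13 network bits, 19 host bits
Binary: 11111111111110000000000000000000
Mask: 255.248.0.0


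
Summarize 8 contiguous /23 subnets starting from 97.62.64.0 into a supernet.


Original prefix: /23
Number of subnets: 8 = 2^3
New prefix = 23 - 3 = 20
Supernet: 97.62.64.0/20


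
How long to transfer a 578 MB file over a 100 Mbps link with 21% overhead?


Effective throughput = 100 * (1 - 21/100) = 79 Mbps
File size in Mb = 578 * 8 = 4624 Mb
Time = 4624 / 79
Time = 58.5316 seconds


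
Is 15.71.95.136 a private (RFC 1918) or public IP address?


RFC 1918 private ranges:
  10.0.0.0/8 (10.0.0.0 - 10.255.255.255)
  172.16.0.0/12 (172.16.0.0 - 172.31.255.255)
  192.168.0.0/16 (192.168.0.0 - 192.168.255.255)
Public (not in any RFC 1918 range)


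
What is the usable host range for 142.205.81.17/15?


Network: 142.204.0.0
Broadcast: 142.205.255.255
First usable = network + 1
Last usable = broadcast - 1
Range: 142.204.0.1 to 142.205.255.254


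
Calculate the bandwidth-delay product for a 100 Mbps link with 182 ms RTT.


BDP = bandwidth * RTT
= 100 Mbps * 182 ms
= 100 * 1e6 * 182 / 1000 bits
= 18200000 bits
= 2275000 bytes
= 2221.6797 KB
BDP = 18200000 bits (2275000 bytes)


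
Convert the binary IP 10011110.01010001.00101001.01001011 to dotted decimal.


10011110 = 158
01010001 = 81
00101001 = 41
01001011 = 75
IP: 158.81.41.75


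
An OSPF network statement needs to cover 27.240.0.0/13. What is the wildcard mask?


Subnet mask: 255.248.0.0
Wildcard = 255.255.255.255 - subnet mask
255 - 255 = 0
255 - 248 = 7
255 - 0 = 255
255 - 0 = 255
Wildcard: 0.7.255.255


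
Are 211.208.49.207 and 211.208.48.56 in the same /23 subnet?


Mask: 255.255.254.0
211.208.49.207 AND mask = 211.208.48.0
211.208.48.56 AND mask = 211.208.48.0
Yes, same subnet (211.208.48.0)


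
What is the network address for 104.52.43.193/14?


IP:   01101000.00110100.00101011.11000001
Mask: 11111111.11111100.00000000.00000000
AND operation:
Net:  01101000.00110100.00000000.00000000
Network: 104.52.0.0/14


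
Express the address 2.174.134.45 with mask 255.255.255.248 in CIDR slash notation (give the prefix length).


Binary: 11111111.11111111.11111111.11111000
Count leading 1s
Prefix: /29


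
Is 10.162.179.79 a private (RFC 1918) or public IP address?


RFC 1918 private ranges:
  10.0.0.0/8 (10.0.0.0 - 10.255.255.255)
  172.16.0.0/12 (172.16.0.0 - 172.31.255.255)
  192.168.0.0/16 (192.168.0.0 - 192.168.255.255)
Private (in 10.0.0.0/8)


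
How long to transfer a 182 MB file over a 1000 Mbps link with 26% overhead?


Effective throughput = 1000 * (1 - 26/100) = 740 Mbps
File size in Mb = 182 * 8 = 1456 Mb
Time = 1456 / 740
Time = 1.9676 seconds


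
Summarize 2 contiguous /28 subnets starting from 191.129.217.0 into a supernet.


Original prefix: /28
Number of subnets: 2 = 2^1
New prefix = 28 - 1 = 27
Supernet: 191.129.217.0/27


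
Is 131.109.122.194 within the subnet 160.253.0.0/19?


Subnet network: 160.253.0.0
Test IP AND mask: 131.109.96.0
No, 131.109.122.194 is not in 160.253.0.0/19


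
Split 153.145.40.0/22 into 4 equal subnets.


New prefix = 22 + 2 = 24
Each subnet has 256 addresses
  153.145.40.0/24
  153.145.41.0/24
  153.145.42.0/24
  153.145.43.0/24
Subnets: 153.145.40.0/24, 153.145.41.0/24, 153.145.42.0/24, 153.145.43.0/24


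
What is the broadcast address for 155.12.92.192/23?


Network: 155.12.92.0/23
Host bits = 9
Set all host bits to 1:
Broadcast: 155.12.93.255


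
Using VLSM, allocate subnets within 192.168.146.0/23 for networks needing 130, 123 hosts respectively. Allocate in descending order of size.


130 hosts -> /24 (254 usable): 192.168.146.0/24
123 hosts -> /25 (126 usable): 192.168.147.0/25
Allocation: 192.168.146.0/24 (130 hosts, 254 usable); 192.168.147.0/25 (123 hosts, 126 usable)


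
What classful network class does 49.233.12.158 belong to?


First octet: 49
Binary: 00110001
0xxxxxxx -> Class A (1-126)
Class A, default mask 255.0.0.0 (/8)


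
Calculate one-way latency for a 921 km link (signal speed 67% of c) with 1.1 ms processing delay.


Speed = 0.67 * 3e5 km/s = 201000 km/s
Propagation delay = 921 / 201000 = 0.0046 s = 4.5821 ms
Processing delay = 1.1 ms
Total one-way latency = 5.6821 ms


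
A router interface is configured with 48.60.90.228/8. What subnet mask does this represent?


/8 means 8 network bits, 24 host bits
Binary: 11111111000000000000000000000000
Mask: 255.0.0.0


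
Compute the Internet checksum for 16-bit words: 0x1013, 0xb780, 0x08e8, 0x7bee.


Sum all words (with carry folding):
+ 0x1013 = 0x1013
+ 0xb780 = 0xc793
+ 0x08e8 = 0xd07b
+ 0x7bee = 0x4c6a
One's complement: ~0x4c6a
Checksum = 0xb395


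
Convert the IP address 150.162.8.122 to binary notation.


150 = 10010110
162 = 10100010
8 = 00001000
122 = 01111010
Binary: 10010110.10100010.00001000.01111010


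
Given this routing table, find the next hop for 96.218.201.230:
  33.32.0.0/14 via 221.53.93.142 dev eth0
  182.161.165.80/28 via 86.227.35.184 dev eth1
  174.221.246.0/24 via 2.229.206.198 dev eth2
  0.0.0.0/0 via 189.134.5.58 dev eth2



Longest prefix match for 96.218.201.230:
  /14 33.32.0.0: no
  /28 182.161.165.80: no
  /24 174.221.246.0: no
  /0 0.0.0.0: MATCH
Selected: next-hop 189.134.5.58 via eth2 (matched /0)


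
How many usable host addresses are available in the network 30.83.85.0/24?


Host bits = 32 - 24 = 8
Total addresses = 2^8 = 256
Usable = total - 2 (network and broadcast)
Usable hosts: 254


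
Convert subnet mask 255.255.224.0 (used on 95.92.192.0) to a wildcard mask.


Subnet mask: 255.255.224.0
Wildcard = 255.255.255.255 - subnet mask
255 - 255 = 0
255 - 255 = 0
255 - 224 = 31
255 - 0 = 255
Wildcard: 0.0.31.255


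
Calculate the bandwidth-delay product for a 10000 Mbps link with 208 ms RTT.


BDP = bandwidth * RTT
= 10000 Mbps * 208 ms
= 10000 * 1e6 * 208 / 1000 bits
= 2080000000 bits
= 260000000 bytes
= 253906.25 KB
BDP = 2080000000 bits (260000000 bytes)


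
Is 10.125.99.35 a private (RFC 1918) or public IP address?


RFC 1918 private ranges:
  10.0.0.0/8 (10.0.0.0 - 10.255.255.255)
  172.16.0.0/12 (172.16.0.0 - 172.31.255.255)
  192.168.0.0/16 (192.168.0.0 - 192.168.255.255)
Private (in 10.0.0.0/8)


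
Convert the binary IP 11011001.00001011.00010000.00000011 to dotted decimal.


11011001 = 217
00001011 = 11
00010000 = 16
00000011 = 3
IP: 217.11.16.3


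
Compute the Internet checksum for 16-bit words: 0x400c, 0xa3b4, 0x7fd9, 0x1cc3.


Sum all words (with carry folding):
+ 0x400c = 0x400c
+ 0xa3b4 = 0xe3c0
+ 0x7fd9 = 0x639a
+ 0x1cc3 = 0x805d
One's complement: ~0x805d
Checksum = 0x7fa2


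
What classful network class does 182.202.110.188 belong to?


First octet: 182
Binary: 10110110
10xxxxxx -> Class B (128-191)
Class B, default mask 255.255.0.0 (/16)


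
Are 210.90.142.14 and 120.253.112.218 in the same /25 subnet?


Mask: 255.255.255.128
210.90.142.14 AND mask = 210.90.142.0
120.253.112.218 AND mask = 120.253.112.128
No, different subnets (210.90.142.0 vs 120.253.112.128)


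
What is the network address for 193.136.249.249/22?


IP:   11000001.10001000.11111001.11111001
Mask: 11111111.11111111.11111100.00000000
AND operation:
Net:  11000001.10001000.11111000.00000000
Network: 193.136.248.0/22


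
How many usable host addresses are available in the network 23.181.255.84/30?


Host bits = 32 - 30 = 2
Total addresses = 2^2 = 4
Usable = total - 2 (network and broadcast)
Usable hosts: 2


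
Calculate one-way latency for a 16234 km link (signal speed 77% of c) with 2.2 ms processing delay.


Speed = 0.77 * 3e5 km/s = 231000 km/s
Propagation delay = 16234 / 231000 = 0.0703 s = 70.2771 ms
Processing delay = 2.2 ms
Total one-way latency = 72.4771 ms


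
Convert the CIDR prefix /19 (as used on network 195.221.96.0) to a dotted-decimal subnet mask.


/19 means 19 network bits, 13 host bits
Binary: 11111111111111111110000000000000
Mask: 255.255.224.0


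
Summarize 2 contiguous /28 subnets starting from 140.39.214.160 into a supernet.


Original prefix: /28
Number of subnets: 2 = 2^1
New prefix = 28 - 1 = 27
Supernet: 140.39.214.160/27


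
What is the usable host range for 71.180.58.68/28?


Network: 71.180.58.64
Broadcast: 71.180.58.79
First usable = network + 1
Last usable = broadcast - 1
Range: 71.180.58.65 to 71.180.58.78


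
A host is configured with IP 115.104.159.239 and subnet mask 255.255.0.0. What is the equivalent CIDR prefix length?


Binary: 11111111.11111111.00000000.00000000
Count leading 1s
Prefix: /16


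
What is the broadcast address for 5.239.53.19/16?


Network: 5.239.0.0/16
Host bits = 16
Set all host bits to 1:
Broadcast: 5.239.255.255


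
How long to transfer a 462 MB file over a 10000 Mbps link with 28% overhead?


Effective throughput = 10000 * (1 - 28/100) = 7200 Mbps
File size in Mb = 462 * 8 = 3696 Mb
Time = 3696 / 7200
Time = 0.5133 seconds


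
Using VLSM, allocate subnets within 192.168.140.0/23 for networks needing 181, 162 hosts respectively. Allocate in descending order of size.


181 hosts -> /24 (254 usable): 192.168.140.0/24
162 hosts -> /24 (254 usable): 192.168.141.0/24
Allocation: 192.168.140.0/24 (181 hosts, 254 usable); 192.168.141.0/24 (162 hosts, 254 usable)


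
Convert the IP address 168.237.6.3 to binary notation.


168 = 10101000
237 = 11101101
6 = 00000110
3 = 00000011
Binary: 10101000.11101101.00000110.00000011


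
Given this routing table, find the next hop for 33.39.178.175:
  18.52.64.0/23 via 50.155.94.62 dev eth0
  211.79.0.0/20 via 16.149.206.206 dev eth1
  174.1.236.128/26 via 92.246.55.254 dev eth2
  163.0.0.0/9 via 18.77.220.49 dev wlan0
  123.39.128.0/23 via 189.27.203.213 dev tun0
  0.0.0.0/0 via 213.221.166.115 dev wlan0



Longest prefix match for 33.39.178.175:
  /23 18.52.64.0: no
  /20 211.79.0.0: no
  /26 174.1.236.128: no
  /9 163.0.0.0: no
  /23 123.39.128.0: no
  /0 0.0.0.0: MATCH
Selected: next-hop 213.221.166.115 via wlan0 (matched /0)


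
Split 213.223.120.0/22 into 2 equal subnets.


New prefix = 22 + 1 = 23
Each subnet has 512 addresses
  213.223.120.0/23
  213.223.122.0/23
Subnets: 213.223.120.0/23, 213.223.122.0/23


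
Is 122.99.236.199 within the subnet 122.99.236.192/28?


Subnet network: 122.99.236.192
Test IP AND mask: 122.99.236.192
Yes, 122.99.236.199 is in 122.99.236.192/28


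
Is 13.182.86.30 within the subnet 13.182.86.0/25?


Subnet network: 13.182.86.0
Test IP AND mask: 13.182.86.0
Yes, 13.182.86.30 is in 13.182.86.0/25
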